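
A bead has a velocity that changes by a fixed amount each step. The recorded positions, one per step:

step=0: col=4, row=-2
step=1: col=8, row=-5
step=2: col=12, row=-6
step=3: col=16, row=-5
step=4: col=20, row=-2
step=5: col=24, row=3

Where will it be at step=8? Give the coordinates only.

Successive displacements: (+4, -3), (+4, -1), (+4, +1), (+4, +3), (+4, +5) — each changes by (+0, +2).
step 6: col=24, row=3 + (+4, +7) → col=28, row=10
step 7: col=28, row=10 + (+4, +9) → col=32, row=19
step 8: col=32, row=19 + (+4, +11) → col=36, row=30

col=36, row=30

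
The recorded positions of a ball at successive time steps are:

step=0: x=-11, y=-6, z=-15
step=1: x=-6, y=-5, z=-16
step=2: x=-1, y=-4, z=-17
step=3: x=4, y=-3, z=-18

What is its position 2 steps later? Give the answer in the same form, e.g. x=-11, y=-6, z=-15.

The position changes by (+5,+1,-1) every step.
step 4: x=4, y=-3, z=-18 + (+5,+1,-1) → x=9, y=-2, z=-19
step 5: x=9, y=-2, z=-19 + (+5,+1,-1) → x=14, y=-1, z=-20

x=14, y=-1, z=-20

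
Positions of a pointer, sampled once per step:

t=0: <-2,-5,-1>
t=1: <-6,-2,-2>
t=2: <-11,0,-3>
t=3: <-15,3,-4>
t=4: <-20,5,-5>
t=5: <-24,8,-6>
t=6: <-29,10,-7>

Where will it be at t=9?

<-42,18,-10>

Differencing gives <-4,+3,-1>, <-5,+2,-1>, <-4,+3,-1>, <-5,+2,-1>, <-4,+3,-1>, <-5,+2,-1>. This is the pattern <-4,+3,-1>, <-5,+2,-1> repeated.
step 7: apply <-4,+3,-1> → <-33,13,-8>
step 8: apply <-5,+2,-1> → <-38,15,-9>
step 9: apply <-4,+3,-1> → <-42,18,-10>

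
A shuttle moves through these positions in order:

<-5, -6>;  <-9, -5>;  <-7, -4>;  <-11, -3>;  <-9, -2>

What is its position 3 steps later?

Step-to-step displacements: <-4, +1>, <+2, +1>, <-4, +1>, <+2, +1> — a repeating cycle of length 2.
step 5: apply <-4, +1> → <-13, -1>
step 6: apply <+2, +1> → <-11, 0>
step 7: apply <-4, +1> → <-15, 1>

<-15, 1>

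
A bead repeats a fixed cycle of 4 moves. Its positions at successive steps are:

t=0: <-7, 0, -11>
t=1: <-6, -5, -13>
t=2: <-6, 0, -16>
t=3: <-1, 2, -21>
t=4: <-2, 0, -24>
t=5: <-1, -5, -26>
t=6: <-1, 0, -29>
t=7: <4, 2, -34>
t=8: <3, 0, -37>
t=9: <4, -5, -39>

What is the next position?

Differencing gives <+1, -5, -2>, <+0, +5, -3>, <+5, +2, -5>, <-1, -2, -3>, <+1, -5, -2>, <+0, +5, -3>, <+5, +2, -5>, <-1, -2, -3>, <+1, -5, -2>. This is the pattern <+1, -5, -2>, <+0, +5, -3>, <+5, +2, -5>, <-1, -2, -3> repeated.
step 10: apply <+0, +5, -3> → <4, 0, -42>

<4, 0, -42>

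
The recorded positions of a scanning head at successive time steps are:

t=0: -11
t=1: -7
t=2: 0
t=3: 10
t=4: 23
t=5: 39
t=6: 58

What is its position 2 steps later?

105

First differences are +4, +7, +10, +13, +16, +19; their common second difference is +3 (constant acceleration).
step 7: 58 + 22 → 80
step 8: 80 + 25 → 105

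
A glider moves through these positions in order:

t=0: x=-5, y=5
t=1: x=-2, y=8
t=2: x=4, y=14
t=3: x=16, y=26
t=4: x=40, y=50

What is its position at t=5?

x=88, y=98

Consecutive displacements (+3, +3), (+6, +6), (+12, +12), (+24, +24) scale by a factor of 2 each step.
step 5: x=40, y=50 + (+48, +48) → x=88, y=98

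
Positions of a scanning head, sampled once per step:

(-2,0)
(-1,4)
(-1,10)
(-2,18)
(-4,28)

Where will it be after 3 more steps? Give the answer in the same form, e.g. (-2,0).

Taking differences between consecutive positions: (+1,+4), (+0,+6), (-1,+8), (-2,+10). These grow by (-1,+2) each step.
step 5: (-4,28) + (-3,+12) → (-7,40)
step 6: (-7,40) + (-4,+14) → (-11,54)
step 7: (-11,54) + (-5,+16) → (-16,70)

(-16,70)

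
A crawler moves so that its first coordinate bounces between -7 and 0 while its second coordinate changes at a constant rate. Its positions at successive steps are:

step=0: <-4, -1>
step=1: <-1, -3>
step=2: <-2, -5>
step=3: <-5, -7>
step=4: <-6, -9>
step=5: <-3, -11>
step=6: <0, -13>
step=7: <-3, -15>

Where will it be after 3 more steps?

<-2, -21>

The first coordinate reflects between -7 and 0, moving 3 per step.
  step 8: -3 → -6
  step 9: -6 → -5
  step 10: -5 → -2
The second coordinate changes by -2 each step: at step 10 it is -21.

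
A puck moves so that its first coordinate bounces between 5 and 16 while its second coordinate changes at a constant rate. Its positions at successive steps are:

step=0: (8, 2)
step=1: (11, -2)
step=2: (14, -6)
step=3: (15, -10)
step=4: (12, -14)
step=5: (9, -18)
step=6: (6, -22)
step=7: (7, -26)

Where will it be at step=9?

(13, -34)

The first coordinate travels 3 per step and bounces off the walls at 5 and 16.
  step 8: 7 → 10
  step 9: 10 → 13
The second coordinate changes by -4 each step: at step 9 it is -34.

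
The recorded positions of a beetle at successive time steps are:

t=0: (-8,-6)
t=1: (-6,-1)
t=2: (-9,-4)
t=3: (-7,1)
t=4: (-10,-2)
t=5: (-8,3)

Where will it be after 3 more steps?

Step-to-step displacements: (+2,+5), (-3,-3), (+2,+5), (-3,-3), (+2,+5) — a repeating cycle of length 2.
step 6: apply (-3,-3) → (-11,0)
step 7: apply (+2,+5) → (-9,5)
step 8: apply (-3,-3) → (-12,2)

(-12,2)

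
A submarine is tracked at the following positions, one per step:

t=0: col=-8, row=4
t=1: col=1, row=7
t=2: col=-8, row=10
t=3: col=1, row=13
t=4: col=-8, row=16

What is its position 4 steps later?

The col coordinate repeats the cycle [-8, 1] with period 2; step 8 mod 2 = 0, giving -8.
The row coordinate changes by +3 each step, so at step 8 it is 4 + 8·(3) = 28.

col=-8, row=28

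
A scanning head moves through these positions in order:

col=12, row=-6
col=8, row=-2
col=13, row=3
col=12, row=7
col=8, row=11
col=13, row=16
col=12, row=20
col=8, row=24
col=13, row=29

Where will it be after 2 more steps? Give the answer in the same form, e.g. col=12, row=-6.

col=8, row=37

Step-to-step displacements: (-4,+4), (+5,+5), (-1,+4), (-4,+4), (+5,+5), (-1,+4), (-4,+4), (+5,+5) — a repeating cycle of length 3.
step 9: apply (-1,+4) → col=12, row=33
step 10: apply (-4,+4) → col=8, row=37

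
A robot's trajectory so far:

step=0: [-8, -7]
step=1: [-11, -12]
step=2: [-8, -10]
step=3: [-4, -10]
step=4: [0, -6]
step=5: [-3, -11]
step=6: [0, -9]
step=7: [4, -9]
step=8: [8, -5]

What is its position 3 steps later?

[12, -8]

Step-to-step displacements: [-3, -5], [+3, +2], [+4, +0], [+4, +4], [-3, -5], [+3, +2], [+4, +0], [+4, +4] — a repeating cycle of length 4.
step 9: apply [-3, -5] → [5, -10]
step 10: apply [+3, +2] → [8, -8]
step 11: apply [+4, +0] → [12, -8]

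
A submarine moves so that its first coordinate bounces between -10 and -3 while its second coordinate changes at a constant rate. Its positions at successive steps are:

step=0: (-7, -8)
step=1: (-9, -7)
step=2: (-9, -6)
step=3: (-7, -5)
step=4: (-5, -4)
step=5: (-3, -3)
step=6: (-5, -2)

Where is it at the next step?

The first coordinate reflects between -10 and -3, moving 2 per step.
  step 7: -5 → -7
The second coordinate changes by +1 each step: at step 7 it is -1.

(-7, -1)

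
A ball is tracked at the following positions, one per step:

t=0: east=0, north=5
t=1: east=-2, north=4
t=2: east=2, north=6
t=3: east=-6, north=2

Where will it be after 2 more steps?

Step-to-step displacements: (-2, -1), (+4, +2), (-8, -4); each is -2× the previous.
step 4: east=-6, north=2 + (+16, +8) → east=10, north=10
step 5: east=10, north=10 + (-32, -16) → east=-22, north=-6

east=-22, north=-6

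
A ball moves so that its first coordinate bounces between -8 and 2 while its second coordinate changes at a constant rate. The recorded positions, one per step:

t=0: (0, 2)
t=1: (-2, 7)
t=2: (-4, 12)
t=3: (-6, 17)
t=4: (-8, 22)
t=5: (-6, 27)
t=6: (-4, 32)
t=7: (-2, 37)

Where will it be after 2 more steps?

(2, 47)

The first coordinate reflects between -8 and 2, moving 2 per step.
  step 8: -2 → 0
  step 9: 0 → 2
The second coordinate changes by +5 each step: at step 9 it is 47.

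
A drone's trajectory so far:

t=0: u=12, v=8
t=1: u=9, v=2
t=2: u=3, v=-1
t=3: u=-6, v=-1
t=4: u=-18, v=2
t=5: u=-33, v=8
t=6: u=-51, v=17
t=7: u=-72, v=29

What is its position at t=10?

First differences are (-3, -6), (-6, -3), (-9, +0), (-12, +3), (-15, +6), (-18, +9), (-21, +12); their common second difference is (-3, +3) (constant acceleration).
step 8: u=-72, v=29 + (-24, +15) → u=-96, v=44
step 9: u=-96, v=44 + (-27, +18) → u=-123, v=62
step 10: u=-123, v=62 + (-30, +21) → u=-153, v=83

u=-153, v=83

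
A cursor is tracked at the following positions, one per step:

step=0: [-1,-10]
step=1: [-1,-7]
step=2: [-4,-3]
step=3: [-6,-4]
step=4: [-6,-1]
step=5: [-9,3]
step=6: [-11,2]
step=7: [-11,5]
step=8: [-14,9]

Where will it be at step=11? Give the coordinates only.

Differencing gives [+0,+3], [-3,+4], [-2,-1], [+0,+3], [-3,+4], [-2,-1], [+0,+3], [-3,+4]. This is the pattern [+0,+3], [-3,+4], [-2,-1] repeated.
step 9: apply [-2,-1] → [-16,8]
step 10: apply [+0,+3] → [-16,11]
step 11: apply [-3,+4] → [-19,15]

[-19,15]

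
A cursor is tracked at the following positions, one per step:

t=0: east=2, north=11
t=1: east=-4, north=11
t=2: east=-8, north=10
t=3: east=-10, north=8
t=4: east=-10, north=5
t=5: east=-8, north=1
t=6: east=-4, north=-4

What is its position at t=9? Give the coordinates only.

east=20, north=-25

Taking differences between consecutive positions: (-6,+0), (-4,-1), (-2,-2), (+0,-3), (+2,-4), (+4,-5). These grow by (+2,-1) each step.
step 7: east=-4, north=-4 + (+6,-6) → east=2, north=-10
step 8: east=2, north=-10 + (+8,-7) → east=10, north=-17
step 9: east=10, north=-17 + (+10,-8) → east=20, north=-25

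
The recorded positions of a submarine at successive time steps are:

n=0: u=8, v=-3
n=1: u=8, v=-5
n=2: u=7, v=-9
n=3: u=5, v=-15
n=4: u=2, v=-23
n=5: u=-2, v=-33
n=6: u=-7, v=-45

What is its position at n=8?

u=-20, v=-75

Taking differences between consecutive positions: (+0, -2), (-1, -4), (-2, -6), (-3, -8), (-4, -10), (-5, -12). These grow by (-1, -2) each step.
step 7: u=-7, v=-45 + (-6, -14) → u=-13, v=-59
step 8: u=-13, v=-59 + (-7, -16) → u=-20, v=-75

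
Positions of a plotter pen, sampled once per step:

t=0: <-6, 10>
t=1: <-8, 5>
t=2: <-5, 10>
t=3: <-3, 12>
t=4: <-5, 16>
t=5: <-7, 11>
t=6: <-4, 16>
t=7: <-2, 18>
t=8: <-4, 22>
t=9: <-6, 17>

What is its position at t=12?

<-3, 28>

The moves between consecutive positions are <-2, -5>, <+3, +5>, <+2, +2>, <-2, +4>, <-2, -5>, <+3, +5>, <+2, +2>, <-2, +4>, <-2, -5>; they repeat the 4-cycle [<-2, -5>, <+3, +5>, <+2, +2>, <-2, +4>].
step 10: apply <+3, +5> → <-3, 22>
step 11: apply <+2, +2> → <-1, 24>
step 12: apply <-2, +4> → <-3, 28>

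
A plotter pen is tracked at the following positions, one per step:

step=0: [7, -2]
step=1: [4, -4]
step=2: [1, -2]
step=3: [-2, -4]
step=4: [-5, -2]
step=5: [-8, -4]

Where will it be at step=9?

[-20, -4]

First: linear, -3 per step → -20 at step 9.
Second: cycles through -2, -4 every 2 steps. Step 9 lands at position 1 of the cycle → -4.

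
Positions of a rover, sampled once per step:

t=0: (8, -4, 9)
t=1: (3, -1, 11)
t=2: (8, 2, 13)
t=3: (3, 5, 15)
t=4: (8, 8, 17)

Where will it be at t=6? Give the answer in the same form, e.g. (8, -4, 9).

First: cycles through 8, 3 every 2 steps. Step 6 lands at position 0 of the cycle → 8.
Second: linear, +3 per step → 14 at step 6.
Third: linear, +2 per step → 21 at step 6.

(8, 14, 21)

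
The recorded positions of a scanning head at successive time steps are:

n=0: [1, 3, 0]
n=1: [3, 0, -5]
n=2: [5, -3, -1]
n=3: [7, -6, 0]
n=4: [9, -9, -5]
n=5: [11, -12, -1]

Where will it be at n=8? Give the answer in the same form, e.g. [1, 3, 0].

The first coordinate changes by +2 each step, so at step 8 it is 1 + 8·(2) = 17.
The second coordinate changes by -3 each step, so at step 8 it is 3 + 8·(-3) = -21.
The third coordinate repeats the cycle [0, -5, -1] with period 3; step 8 mod 3 = 2, giving -1.

[17, -21, -1]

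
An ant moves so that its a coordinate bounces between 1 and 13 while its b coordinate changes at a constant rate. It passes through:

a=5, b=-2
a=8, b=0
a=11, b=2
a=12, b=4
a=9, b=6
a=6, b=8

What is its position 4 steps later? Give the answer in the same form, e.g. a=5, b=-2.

The a coordinate reflects between 1 and 13, moving 3 per step.
  step 6: 6 → 3
  step 7: 3 → 2
  step 8: 2 → 5
  step 9: 5 → 8
The b coordinate changes by +2 each step: at step 9 it is 16.

a=8, b=16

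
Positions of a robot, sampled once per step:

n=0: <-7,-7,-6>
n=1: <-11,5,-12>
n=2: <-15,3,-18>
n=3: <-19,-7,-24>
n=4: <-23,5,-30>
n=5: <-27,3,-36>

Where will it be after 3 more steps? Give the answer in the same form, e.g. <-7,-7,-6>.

First: linear, -4 per step → -39 at step 8.
Second: cycles through -7, 5, 3 every 3 steps. Step 8 lands at position 2 of the cycle → 3.
Third: linear, -6 per step → -54 at step 8.

<-39,3,-54>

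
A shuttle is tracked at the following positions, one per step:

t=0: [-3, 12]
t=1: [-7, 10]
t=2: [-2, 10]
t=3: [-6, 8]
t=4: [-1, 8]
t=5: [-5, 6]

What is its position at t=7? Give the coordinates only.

Differencing gives [-4, -2], [+5, +0], [-4, -2], [+5, +0], [-4, -2]. This is the pattern [-4, -2], [+5, +0] repeated.
step 6: apply [+5, +0] → [0, 6]
step 7: apply [-4, -2] → [-4, 4]

[-4, 4]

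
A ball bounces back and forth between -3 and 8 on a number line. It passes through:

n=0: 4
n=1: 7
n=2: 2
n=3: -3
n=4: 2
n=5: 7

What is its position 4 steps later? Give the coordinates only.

The value reflects between -3 and 8, moving 5 per step.
  step 6: 7 → 4
  step 7: 4 → -1
  step 8: -1 → 0
  step 9: 0 → 5

5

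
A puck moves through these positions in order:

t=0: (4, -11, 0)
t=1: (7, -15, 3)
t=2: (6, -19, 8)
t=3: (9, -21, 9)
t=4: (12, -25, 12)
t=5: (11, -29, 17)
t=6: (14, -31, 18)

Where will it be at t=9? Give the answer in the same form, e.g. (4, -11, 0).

Step-to-step displacements: (+3, -4, +3), (-1, -4, +5), (+3, -2, +1), (+3, -4, +3), (-1, -4, +5), (+3, -2, +1) — a repeating cycle of length 3.
step 7: apply (+3, -4, +3) → (17, -35, 21)
step 8: apply (-1, -4, +5) → (16, -39, 26)
step 9: apply (+3, -2, +1) → (19, -41, 27)

(19, -41, 27)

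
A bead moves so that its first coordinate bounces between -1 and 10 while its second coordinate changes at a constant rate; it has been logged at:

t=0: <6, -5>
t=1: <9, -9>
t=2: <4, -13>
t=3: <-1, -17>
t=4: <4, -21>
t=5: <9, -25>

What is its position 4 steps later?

The first coordinate travels 5 per step and bounces off the walls at -1 and 10.
  step 6: 9 → 6
  step 7: 6 → 1
  step 8: 1 → 2
  step 9: 2 → 7
The second coordinate changes by -4 each step: at step 9 it is -41.

<7, -41>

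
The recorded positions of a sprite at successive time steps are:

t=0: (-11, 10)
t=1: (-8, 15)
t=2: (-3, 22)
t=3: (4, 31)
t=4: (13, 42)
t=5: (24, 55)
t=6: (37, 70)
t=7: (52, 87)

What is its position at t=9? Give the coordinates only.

Taking differences between consecutive positions: (+3, +5), (+5, +7), (+7, +9), (+9, +11), (+11, +13), (+13, +15), (+15, +17). These grow by (+2, +2) each step.
step 8: (52, 87) + (+17, +19) → (69, 106)
step 9: (69, 106) + (+19, +21) → (88, 127)

(88, 127)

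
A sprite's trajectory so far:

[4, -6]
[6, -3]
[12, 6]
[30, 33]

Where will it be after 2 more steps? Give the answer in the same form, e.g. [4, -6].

The jumps are [+2, +3], [+6, +9], [+18, +27] — a geometric progression with ratio 3.
step 4: [30, 33] + [+54, +81] → [84, 114]
step 5: [84, 114] + [+162, +243] → [246, 357]

[246, 357]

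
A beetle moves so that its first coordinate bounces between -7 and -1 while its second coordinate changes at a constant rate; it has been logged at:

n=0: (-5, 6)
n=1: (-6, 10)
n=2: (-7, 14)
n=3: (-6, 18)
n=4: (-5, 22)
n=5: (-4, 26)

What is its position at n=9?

The first coordinate reflects between -7 and -1, moving 1 per step.
  step 6: -4 → -3
  step 7: -3 → -2
  step 8: -2 → -1
  step 9: -1 → -2
The second coordinate changes by +4 each step: at step 9 it is 42.

(-2, 42)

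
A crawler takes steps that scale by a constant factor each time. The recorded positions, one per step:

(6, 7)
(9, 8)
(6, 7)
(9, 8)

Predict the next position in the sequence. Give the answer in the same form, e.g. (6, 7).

Step-to-step displacements: (+3, +1), (-3, -1), (+3, +1); each is -1× the previous.
step 4: (9, 8) + (-3, -1) → (6, 7)

(6, 7)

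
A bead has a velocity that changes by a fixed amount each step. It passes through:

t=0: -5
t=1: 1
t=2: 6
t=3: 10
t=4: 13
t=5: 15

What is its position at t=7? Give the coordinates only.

16

Successive displacements: +6, +5, +4, +3, +2 — each changes by -1.
step 6: 15 + 1 → 16
step 7: 16 + 0 → 16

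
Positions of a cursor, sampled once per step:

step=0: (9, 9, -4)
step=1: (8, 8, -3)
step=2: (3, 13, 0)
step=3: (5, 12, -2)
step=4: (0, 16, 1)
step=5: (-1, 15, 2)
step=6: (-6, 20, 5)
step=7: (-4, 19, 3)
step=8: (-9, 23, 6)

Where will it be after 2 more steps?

(-15, 27, 10)

The moves between consecutive positions are (-1, -1, +1), (-5, +5, +3), (+2, -1, -2), (-5, +4, +3), (-1, -1, +1), (-5, +5, +3), (+2, -1, -2), (-5, +4, +3); they repeat the 4-cycle [(-1, -1, +1), (-5, +5, +3), (+2, -1, -2), (-5, +4, +3)].
step 9: apply (-1, -1, +1) → (-10, 22, 7)
step 10: apply (-5, +5, +3) → (-15, 27, 10)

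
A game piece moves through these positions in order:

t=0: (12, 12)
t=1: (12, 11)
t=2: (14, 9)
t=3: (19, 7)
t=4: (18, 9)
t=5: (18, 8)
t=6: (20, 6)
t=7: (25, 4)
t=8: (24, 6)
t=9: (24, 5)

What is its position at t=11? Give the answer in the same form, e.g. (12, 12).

(31, 1)

The moves between consecutive positions are (+0, -1), (+2, -2), (+5, -2), (-1, +2), (+0, -1), (+2, -2), (+5, -2), (-1, +2), (+0, -1); they repeat the 4-cycle [(+0, -1), (+2, -2), (+5, -2), (-1, +2)].
step 10: apply (+2, -2) → (26, 3)
step 11: apply (+5, -2) → (31, 1)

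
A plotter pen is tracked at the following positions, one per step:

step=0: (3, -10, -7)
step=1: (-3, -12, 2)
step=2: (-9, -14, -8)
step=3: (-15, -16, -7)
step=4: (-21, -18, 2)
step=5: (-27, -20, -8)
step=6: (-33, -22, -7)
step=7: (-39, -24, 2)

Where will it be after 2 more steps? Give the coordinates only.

(-51, -28, -7)

First: linear, -6 per step → -51 at step 9.
Second: linear, -2 per step → -28 at step 9.
Third: cycles through -7, 2, -8 every 3 steps. Step 9 lands at position 0 of the cycle → -7.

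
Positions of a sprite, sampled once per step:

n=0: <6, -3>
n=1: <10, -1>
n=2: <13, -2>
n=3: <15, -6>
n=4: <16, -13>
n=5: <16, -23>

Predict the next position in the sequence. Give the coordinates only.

<15, -36>

Successive displacements: <+4, +2>, <+3, -1>, <+2, -4>, <+1, -7>, <+0, -10> — each changes by <-1, -3>.
step 6: <16, -23> + <-1, -13> → <15, -36>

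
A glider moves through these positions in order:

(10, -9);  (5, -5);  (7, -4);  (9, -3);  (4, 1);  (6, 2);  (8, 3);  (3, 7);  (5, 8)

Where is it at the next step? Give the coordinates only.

(7, 9)

Step-to-step displacements: (-5, +4), (+2, +1), (+2, +1), (-5, +4), (+2, +1), (+2, +1), (-5, +4), (+2, +1) — a repeating cycle of length 3.
step 9: apply (+2, +1) → (7, 9)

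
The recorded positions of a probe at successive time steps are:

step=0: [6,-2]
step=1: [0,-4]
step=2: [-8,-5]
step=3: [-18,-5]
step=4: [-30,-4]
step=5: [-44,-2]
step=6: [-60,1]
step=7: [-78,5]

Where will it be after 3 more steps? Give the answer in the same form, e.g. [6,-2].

[-144,23]

Taking differences between consecutive positions: [-6,-2], [-8,-1], [-10,+0], [-12,+1], [-14,+2], [-16,+3], [-18,+4]. These grow by [-2,+1] each step.
step 8: [-78,5] + [-20,+5] → [-98,10]
step 9: [-98,10] + [-22,+6] → [-120,16]
step 10: [-120,16] + [-24,+7] → [-144,23]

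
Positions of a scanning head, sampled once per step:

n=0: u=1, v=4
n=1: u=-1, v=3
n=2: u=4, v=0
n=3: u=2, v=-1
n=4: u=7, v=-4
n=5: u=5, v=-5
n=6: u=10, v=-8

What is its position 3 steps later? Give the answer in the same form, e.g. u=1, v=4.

u=11, v=-13

Differencing gives (-2,-1), (+5,-3), (-2,-1), (+5,-3), (-2,-1), (+5,-3). This is the pattern (-2,-1), (+5,-3) repeated.
step 7: apply (-2,-1) → u=8, v=-9
step 8: apply (+5,-3) → u=13, v=-12
step 9: apply (-2,-1) → u=11, v=-13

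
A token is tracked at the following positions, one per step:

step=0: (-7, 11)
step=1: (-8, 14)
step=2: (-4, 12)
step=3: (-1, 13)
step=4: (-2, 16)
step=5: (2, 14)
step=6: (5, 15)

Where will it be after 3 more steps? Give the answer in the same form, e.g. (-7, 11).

(11, 17)

Step-to-step displacements: (-1, +3), (+4, -2), (+3, +1), (-1, +3), (+4, -2), (+3, +1) — a repeating cycle of length 3.
step 7: apply (-1, +3) → (4, 18)
step 8: apply (+4, -2) → (8, 16)
step 9: apply (+3, +1) → (11, 17)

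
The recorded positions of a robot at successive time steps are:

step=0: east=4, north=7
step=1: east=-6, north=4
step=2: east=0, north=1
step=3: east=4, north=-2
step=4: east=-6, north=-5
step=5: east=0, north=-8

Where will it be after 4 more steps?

East: cycles through 4, -6, 0 every 3 steps. Step 9 lands at position 0 of the cycle → 4.
North: linear, -3 per step → -20 at step 9.

east=4, north=-20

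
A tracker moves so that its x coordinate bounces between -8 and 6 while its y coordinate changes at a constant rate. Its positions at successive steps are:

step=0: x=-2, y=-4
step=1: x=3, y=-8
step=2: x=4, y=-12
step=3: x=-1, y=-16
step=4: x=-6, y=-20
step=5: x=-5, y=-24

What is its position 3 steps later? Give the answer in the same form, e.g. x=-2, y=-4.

x=2, y=-36

The x coordinate travels 5 per step and bounces off the walls at -8 and 6.
  step 6: -5 → 0
  step 7: 0 → 5
  step 8: 5 → 2
The y coordinate changes by -4 each step: at step 8 it is -36.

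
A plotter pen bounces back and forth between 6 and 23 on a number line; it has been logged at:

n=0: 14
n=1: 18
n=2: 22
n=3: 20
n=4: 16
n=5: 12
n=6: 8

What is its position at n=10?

20

The value reflects between 6 and 23, moving 4 per step.
  step 7: 8 → 8
  step 8: 8 → 12
  step 9: 12 → 16
  step 10: 16 → 20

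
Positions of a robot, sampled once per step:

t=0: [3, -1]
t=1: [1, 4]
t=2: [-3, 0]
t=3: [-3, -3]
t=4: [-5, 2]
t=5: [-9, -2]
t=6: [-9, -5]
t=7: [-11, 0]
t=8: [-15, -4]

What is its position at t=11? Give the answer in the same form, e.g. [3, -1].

[-21, -6]

Step-to-step displacements: [-2, +5], [-4, -4], [+0, -3], [-2, +5], [-4, -4], [+0, -3], [-2, +5], [-4, -4] — a repeating cycle of length 3.
step 9: apply [+0, -3] → [-15, -7]
step 10: apply [-2, +5] → [-17, -2]
step 11: apply [-4, -4] → [-21, -6]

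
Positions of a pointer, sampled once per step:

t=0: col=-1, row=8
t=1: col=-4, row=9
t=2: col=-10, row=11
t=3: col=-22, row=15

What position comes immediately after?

Consecutive displacements (-3, +1), (-6, +2), (-12, +4) scale by a factor of 2 each step.
step 4: col=-22, row=15 + (-24, +8) → col=-46, row=23

col=-46, row=23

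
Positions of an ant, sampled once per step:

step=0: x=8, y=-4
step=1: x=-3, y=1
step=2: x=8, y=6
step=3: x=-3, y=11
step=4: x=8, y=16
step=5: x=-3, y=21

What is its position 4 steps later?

The x coordinate repeats the cycle [8, -3] with period 2; step 9 mod 2 = 1, giving -3.
The y coordinate changes by +5 each step, so at step 9 it is -4 + 9·(5) = 41.

x=-3, y=41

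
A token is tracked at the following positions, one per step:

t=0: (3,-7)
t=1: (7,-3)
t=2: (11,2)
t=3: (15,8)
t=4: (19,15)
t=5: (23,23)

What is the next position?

(27,32)

First differences are (+4,+4), (+4,+5), (+4,+6), (+4,+7), (+4,+8); their common second difference is (+0,+1) (constant acceleration).
step 6: (23,23) + (+4,+9) → (27,32)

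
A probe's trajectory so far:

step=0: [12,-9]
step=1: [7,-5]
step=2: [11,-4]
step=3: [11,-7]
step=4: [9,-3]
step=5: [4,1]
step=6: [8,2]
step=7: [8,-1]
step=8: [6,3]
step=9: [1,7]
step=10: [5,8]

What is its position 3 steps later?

[-2,13]

Step-to-step displacements: [-5,+4], [+4,+1], [+0,-3], [-2,+4], [-5,+4], [+4,+1], [+0,-3], [-2,+4], [-5,+4], [+4,+1] — a repeating cycle of length 4.
step 11: apply [+0,-3] → [5,5]
step 12: apply [-2,+4] → [3,9]
step 13: apply [-5,+4] → [-2,13]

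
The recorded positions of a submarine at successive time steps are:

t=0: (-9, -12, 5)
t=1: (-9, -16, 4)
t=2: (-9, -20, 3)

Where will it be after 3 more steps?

Each step adds (+0, -4, -1) to the position.
step 3: (-9, -20, 3) + (+0, -4, -1) → (-9, -24, 2)
step 4: (-9, -24, 2) + (+0, -4, -1) → (-9, -28, 1)
step 5: (-9, -28, 1) + (+0, -4, -1) → (-9, -32, 0)

(-9, -32, 0)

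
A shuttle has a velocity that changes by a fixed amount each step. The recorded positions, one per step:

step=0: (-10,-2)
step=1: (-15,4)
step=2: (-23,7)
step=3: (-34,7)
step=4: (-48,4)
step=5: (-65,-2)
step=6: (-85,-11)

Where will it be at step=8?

Taking differences between consecutive positions: (-5,+6), (-8,+3), (-11,+0), (-14,-3), (-17,-6), (-20,-9). These grow by (-3,-3) each step.
step 7: (-85,-11) + (-23,-12) → (-108,-23)
step 8: (-108,-23) + (-26,-15) → (-134,-38)

(-134,-38)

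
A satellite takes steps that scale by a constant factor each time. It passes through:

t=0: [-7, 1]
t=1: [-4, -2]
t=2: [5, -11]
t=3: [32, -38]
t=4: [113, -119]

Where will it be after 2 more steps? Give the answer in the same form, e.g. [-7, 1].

Consecutive displacements [+3, -3], [+9, -9], [+27, -27], [+81, -81] scale by a factor of 3 each step.
step 5: [113, -119] + [+243, -243] → [356, -362]
step 6: [356, -362] + [+729, -729] → [1085, -1091]

[1085, -1091]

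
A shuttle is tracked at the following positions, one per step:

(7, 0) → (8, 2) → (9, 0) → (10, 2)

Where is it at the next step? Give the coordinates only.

(11, 0)

The first coordinate changes by +1 each step, so at step 4 it is 7 + 4·(1) = 11.
The second coordinate repeats the cycle [0, 2] with period 2; step 4 mod 2 = 0, giving 0.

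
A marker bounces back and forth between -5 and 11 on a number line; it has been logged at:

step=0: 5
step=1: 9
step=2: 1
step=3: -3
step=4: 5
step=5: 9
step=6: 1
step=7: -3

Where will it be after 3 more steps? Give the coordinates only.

The value reflects between -5 and 11, moving 8 per step.
  step 8: -3 → 5
  step 9: 5 → 9
  step 10: 9 → 1

1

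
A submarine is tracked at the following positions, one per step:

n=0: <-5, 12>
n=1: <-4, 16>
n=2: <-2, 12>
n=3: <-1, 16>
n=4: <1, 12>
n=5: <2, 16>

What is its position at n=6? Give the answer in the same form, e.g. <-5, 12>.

<4, 12>

Differencing gives <+1, +4>, <+2, -4>, <+1, +4>, <+2, -4>, <+1, +4>. This is the pattern <+1, +4>, <+2, -4> repeated.
step 6: apply <+2, -4> → <4, 12>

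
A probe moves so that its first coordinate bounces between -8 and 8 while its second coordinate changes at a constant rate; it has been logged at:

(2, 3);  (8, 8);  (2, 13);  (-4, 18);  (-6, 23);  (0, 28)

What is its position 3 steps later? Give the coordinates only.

(-2, 43)

The first coordinate reflects between -8 and 8, moving 6 per step.
  step 6: 0 → 6
  step 7: 6 → 4
  step 8: 4 → -2
The second coordinate changes by +5 each step: at step 8 it is 43.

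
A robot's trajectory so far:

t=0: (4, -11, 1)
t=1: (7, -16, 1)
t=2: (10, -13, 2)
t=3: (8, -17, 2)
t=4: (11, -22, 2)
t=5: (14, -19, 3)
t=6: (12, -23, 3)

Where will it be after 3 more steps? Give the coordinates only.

Differencing gives (+3, -5, +0), (+3, +3, +1), (-2, -4, +0), (+3, -5, +0), (+3, +3, +1), (-2, -4, +0). This is the pattern (+3, -5, +0), (+3, +3, +1), (-2, -4, +0) repeated.
step 7: apply (+3, -5, +0) → (15, -28, 3)
step 8: apply (+3, +3, +1) → (18, -25, 4)
step 9: apply (-2, -4, +0) → (16, -29, 4)

(16, -29, 4)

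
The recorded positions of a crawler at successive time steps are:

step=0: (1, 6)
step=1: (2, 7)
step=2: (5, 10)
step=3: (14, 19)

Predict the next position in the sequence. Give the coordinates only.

(41, 46)

Consecutive displacements (+1, +1), (+3, +3), (+9, +9) scale by a factor of 3 each step.
step 4: (14, 19) + (+27, +27) → (41, 46)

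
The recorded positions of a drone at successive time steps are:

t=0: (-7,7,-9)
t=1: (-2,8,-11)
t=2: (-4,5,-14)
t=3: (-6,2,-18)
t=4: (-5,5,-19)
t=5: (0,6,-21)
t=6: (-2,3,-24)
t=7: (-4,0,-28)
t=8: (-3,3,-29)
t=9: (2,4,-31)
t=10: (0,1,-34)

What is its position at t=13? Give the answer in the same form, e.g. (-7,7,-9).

(4,2,-41)

The moves between consecutive positions are (+5,+1,-2), (-2,-3,-3), (-2,-3,-4), (+1,+3,-1), (+5,+1,-2), (-2,-3,-3), (-2,-3,-4), (+1,+3,-1), (+5,+1,-2), (-2,-3,-3); they repeat the 4-cycle [(+5,+1,-2), (-2,-3,-3), (-2,-3,-4), (+1,+3,-1)].
step 11: apply (-2,-3,-4) → (-2,-2,-38)
step 12: apply (+1,+3,-1) → (-1,1,-39)
step 13: apply (+5,+1,-2) → (4,2,-41)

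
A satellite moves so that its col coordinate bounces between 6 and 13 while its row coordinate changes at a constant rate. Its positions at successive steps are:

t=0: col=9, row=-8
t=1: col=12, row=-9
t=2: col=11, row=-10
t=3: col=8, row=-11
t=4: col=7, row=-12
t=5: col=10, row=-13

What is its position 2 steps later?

col=10, row=-15

The col coordinate travels 3 per step and bounces off the walls at 6 and 13.
  step 6: 10 → 13
  step 7: 13 → 10
The row coordinate changes by -1 each step: at step 7 it is -15.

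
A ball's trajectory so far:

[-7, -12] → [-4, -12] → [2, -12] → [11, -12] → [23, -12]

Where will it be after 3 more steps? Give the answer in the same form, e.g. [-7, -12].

[77, -12]

First differences are [+3, +0], [+6, +0], [+9, +0], [+12, +0]; their common second difference is [+3, +0] (constant acceleration).
step 5: [23, -12] + [+15, +0] → [38, -12]
step 6: [38, -12] + [+18, +0] → [56, -12]
step 7: [56, -12] + [+21, +0] → [77, -12]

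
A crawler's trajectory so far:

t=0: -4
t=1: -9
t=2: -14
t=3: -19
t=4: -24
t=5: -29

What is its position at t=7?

Constant displacement of -5 per step.
step 6: -29 − 5 → -34
step 7: -34 − 5 → -39

-39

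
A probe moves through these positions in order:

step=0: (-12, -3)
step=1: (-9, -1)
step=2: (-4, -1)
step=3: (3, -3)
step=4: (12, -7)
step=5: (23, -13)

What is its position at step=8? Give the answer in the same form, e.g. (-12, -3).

(68, -43)

Successive displacements: (+3, +2), (+5, +0), (+7, -2), (+9, -4), (+11, -6) — each changes by (+2, -2).
step 6: (23, -13) + (+13, -8) → (36, -21)
step 7: (36, -21) + (+15, -10) → (51, -31)
step 8: (51, -31) + (+17, -12) → (68, -43)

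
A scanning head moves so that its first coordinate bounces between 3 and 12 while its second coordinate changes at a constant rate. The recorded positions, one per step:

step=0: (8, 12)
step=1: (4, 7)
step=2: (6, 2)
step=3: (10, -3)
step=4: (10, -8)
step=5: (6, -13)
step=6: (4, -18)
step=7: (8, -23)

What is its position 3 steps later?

(4, -38)

The first coordinate reflects between 3 and 12, moving 4 per step.
  step 8: 8 → 12
  step 9: 12 → 8
  step 10: 8 → 4
The second coordinate changes by -5 each step: at step 10 it is -38.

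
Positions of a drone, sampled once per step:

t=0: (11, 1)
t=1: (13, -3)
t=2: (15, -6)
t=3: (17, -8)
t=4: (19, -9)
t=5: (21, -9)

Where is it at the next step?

Successive displacements: (+2, -4), (+2, -3), (+2, -2), (+2, -1), (+2, +0) — each changes by (+0, +1).
step 6: (21, -9) + (+2, +1) → (23, -8)

(23, -8)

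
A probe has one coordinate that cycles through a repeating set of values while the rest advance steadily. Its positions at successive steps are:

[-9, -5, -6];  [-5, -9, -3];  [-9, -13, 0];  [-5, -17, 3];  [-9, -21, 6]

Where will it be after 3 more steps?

The first coordinate repeats the cycle [-9, -5] with period 2; step 7 mod 2 = 1, giving -5.
The second coordinate changes by -4 each step, so at step 7 it is -5 + 7·(-4) = -33.
The third coordinate changes by +3 each step, so at step 7 it is -6 + 7·(3) = 15.

[-5, -33, 15]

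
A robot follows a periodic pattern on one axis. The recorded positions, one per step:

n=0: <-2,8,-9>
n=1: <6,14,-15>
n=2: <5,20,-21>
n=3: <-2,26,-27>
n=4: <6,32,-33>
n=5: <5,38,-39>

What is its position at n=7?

First: cycles through -2, 6, 5 every 3 steps. Step 7 lands at position 1 of the cycle → 6.
Second: linear, +6 per step → 50 at step 7.
Third: linear, -6 per step → -51 at step 7.

<6,50,-51>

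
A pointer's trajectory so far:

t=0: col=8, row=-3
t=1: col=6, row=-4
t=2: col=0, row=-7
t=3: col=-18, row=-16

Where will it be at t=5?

The jumps are (-2, -1), (-6, -3), (-18, -9) — a geometric progression with ratio 3.
step 4: col=-18, row=-16 + (-54, -27) → col=-72, row=-43
step 5: col=-72, row=-43 + (-162, -81) → col=-234, row=-124

col=-234, row=-124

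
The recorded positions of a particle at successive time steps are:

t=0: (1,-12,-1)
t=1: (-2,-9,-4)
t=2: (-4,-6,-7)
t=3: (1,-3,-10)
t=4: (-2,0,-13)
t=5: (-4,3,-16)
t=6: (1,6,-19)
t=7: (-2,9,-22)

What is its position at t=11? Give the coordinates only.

(-4,21,-34)

The first coordinate repeats the cycle [1, -2, -4] with period 3; step 11 mod 3 = 2, giving -4.
The second coordinate changes by +3 each step, so at step 11 it is -12 + 11·(3) = 21.
The third coordinate changes by -3 each step, so at step 11 it is -1 + 11·(-3) = -34.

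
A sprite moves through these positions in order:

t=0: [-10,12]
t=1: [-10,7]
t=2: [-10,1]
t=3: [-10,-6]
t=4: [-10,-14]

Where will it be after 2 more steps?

First differences are [+0,-5], [+0,-6], [+0,-7], [+0,-8]; their common second difference is [+0,-1] (constant acceleration).
step 5: [-10,-14] + [+0,-9] → [-10,-23]
step 6: [-10,-23] + [+0,-10] → [-10,-33]

[-10,-33]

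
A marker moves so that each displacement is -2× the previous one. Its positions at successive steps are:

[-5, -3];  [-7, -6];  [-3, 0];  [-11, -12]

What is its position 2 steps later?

Step-to-step displacements: [-2, -3], [+4, +6], [-8, -12]; each is -2× the previous.
step 4: [-11, -12] + [+16, +24] → [5, 12]
step 5: [5, 12] + [-32, -48] → [-27, -36]

[-27, -36]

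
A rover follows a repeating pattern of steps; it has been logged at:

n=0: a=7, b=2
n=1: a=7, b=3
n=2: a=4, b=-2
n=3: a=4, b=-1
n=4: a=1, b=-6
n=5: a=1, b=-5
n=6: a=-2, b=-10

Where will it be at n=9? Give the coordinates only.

Step-to-step displacements: (+0, +1), (-3, -5), (+0, +1), (-3, -5), (+0, +1), (-3, -5) — a repeating cycle of length 2.
step 7: apply (+0, +1) → a=-2, b=-9
step 8: apply (-3, -5) → a=-5, b=-14
step 9: apply (+0, +1) → a=-5, b=-13

a=-5, b=-13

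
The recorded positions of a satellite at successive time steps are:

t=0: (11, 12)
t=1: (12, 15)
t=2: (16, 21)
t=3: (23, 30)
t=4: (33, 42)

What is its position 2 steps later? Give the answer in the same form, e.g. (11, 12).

Taking differences between consecutive positions: (+1, +3), (+4, +6), (+7, +9), (+10, +12). These grow by (+3, +3) each step.
step 5: (33, 42) + (+13, +15) → (46, 57)
step 6: (46, 57) + (+16, +18) → (62, 75)

(62, 75)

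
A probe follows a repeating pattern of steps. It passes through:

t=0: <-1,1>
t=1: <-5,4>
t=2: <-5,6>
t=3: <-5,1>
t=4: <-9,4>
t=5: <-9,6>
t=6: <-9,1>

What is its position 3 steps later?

Differencing gives <-4,+3>, <+0,+2>, <+0,-5>, <-4,+3>, <+0,+2>, <+0,-5>. This is the pattern <-4,+3>, <+0,+2>, <+0,-5> repeated.
step 7: apply <-4,+3> → <-13,4>
step 8: apply <+0,+2> → <-13,6>
step 9: apply <+0,-5> → <-13,1>

<-13,1>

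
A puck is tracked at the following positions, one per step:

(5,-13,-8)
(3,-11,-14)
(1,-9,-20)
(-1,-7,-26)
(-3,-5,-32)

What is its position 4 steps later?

(-11,3,-56)

Each step adds (-2,+2,-6) to the position.
step 5: (-3,-5,-32) + (-2,+2,-6) → (-5,-3,-38)
step 6: (-5,-3,-38) + (-2,+2,-6) → (-7,-1,-44)
step 7: (-7,-1,-44) + (-2,+2,-6) → (-9,1,-50)
step 8: (-9,1,-50) + (-2,+2,-6) → (-11,3,-56)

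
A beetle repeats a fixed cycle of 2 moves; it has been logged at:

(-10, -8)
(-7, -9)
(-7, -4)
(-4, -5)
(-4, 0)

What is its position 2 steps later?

(-1, 4)

Differencing gives (+3, -1), (+0, +5), (+3, -1), (+0, +5). This is the pattern (+3, -1), (+0, +5) repeated.
step 5: apply (+3, -1) → (-1, -1)
step 6: apply (+0, +5) → (-1, 4)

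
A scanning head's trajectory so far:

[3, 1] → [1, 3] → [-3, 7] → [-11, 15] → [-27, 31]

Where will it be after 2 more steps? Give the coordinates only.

Consecutive displacements [-2, +2], [-4, +4], [-8, +8], [-16, +16] scale by a factor of 2 each step.
step 5: [-27, 31] + [-32, +32] → [-59, 63]
step 6: [-59, 63] + [-64, +64] → [-123, 127]

[-123, 127]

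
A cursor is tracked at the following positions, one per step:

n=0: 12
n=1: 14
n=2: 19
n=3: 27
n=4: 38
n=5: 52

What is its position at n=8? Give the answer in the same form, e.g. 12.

112

First differences are +2, +5, +8, +11, +14; their common second difference is +3 (constant acceleration).
step 6: 52 + 17 → 69
step 7: 69 + 20 → 89
step 8: 89 + 23 → 112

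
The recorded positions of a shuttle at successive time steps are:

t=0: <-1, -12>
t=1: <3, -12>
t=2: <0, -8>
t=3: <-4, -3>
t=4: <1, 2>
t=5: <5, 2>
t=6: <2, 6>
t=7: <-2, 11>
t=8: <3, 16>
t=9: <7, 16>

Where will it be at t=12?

<5, 30>

The moves between consecutive positions are <+4, +0>, <-3, +4>, <-4, +5>, <+5, +5>, <+4, +0>, <-3, +4>, <-4, +5>, <+5, +5>, <+4, +0>; they repeat the 4-cycle [<+4, +0>, <-3, +4>, <-4, +5>, <+5, +5>].
step 10: apply <-3, +4> → <4, 20>
step 11: apply <-4, +5> → <0, 25>
step 12: apply <+5, +5> → <5, 30>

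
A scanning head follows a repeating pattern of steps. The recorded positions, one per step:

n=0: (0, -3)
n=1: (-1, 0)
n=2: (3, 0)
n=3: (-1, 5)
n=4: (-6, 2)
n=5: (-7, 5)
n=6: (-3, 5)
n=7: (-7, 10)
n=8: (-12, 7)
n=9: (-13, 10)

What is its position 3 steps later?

(-18, 12)

The moves between consecutive positions are (-1, +3), (+4, +0), (-4, +5), (-5, -3), (-1, +3), (+4, +0), (-4, +5), (-5, -3), (-1, +3); they repeat the 4-cycle [(-1, +3), (+4, +0), (-4, +5), (-5, -3)].
step 10: apply (+4, +0) → (-9, 10)
step 11: apply (-4, +5) → (-13, 15)
step 12: apply (-5, -3) → (-18, 12)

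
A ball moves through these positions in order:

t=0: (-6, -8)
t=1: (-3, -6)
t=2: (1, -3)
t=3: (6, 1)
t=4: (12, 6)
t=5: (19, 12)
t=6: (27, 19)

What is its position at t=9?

(57, 46)

First differences are (+3, +2), (+4, +3), (+5, +4), (+6, +5), (+7, +6), (+8, +7); their common second difference is (+1, +1) (constant acceleration).
step 7: (27, 19) + (+9, +8) → (36, 27)
step 8: (36, 27) + (+10, +9) → (46, 36)
step 9: (46, 36) + (+11, +10) → (57, 46)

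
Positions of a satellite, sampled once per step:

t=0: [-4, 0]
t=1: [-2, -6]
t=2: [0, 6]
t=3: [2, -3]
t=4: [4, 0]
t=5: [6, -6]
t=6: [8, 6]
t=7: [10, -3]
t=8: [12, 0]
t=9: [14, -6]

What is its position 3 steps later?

[20, 0]

The first coordinate changes by +2 each step, so at step 12 it is -4 + 12·(2) = 20.
The second coordinate repeats the cycle [0, -6, 6, -3] with period 4; step 12 mod 4 = 0, giving 0.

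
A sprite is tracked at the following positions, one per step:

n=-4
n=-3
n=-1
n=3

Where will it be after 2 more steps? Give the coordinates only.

Step-to-step displacements: +1, +2, +4; each is 2× the previous.
step 4: 3 + 8 → n=11
step 5: 11 + 16 → n=27

n=27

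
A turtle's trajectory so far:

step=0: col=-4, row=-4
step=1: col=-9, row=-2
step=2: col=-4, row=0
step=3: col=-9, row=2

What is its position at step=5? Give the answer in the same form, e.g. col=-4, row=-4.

col=-9, row=6

Col: cycles through -4, -9 every 2 steps. Step 5 lands at position 1 of the cycle → -9.
Row: linear, +2 per step → 6 at step 5.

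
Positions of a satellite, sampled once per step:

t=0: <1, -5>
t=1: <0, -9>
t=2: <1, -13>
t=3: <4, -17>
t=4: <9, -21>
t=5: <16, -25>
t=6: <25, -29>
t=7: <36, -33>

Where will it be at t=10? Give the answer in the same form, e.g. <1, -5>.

First differences are <-1, -4>, <+1, -4>, <+3, -4>, <+5, -4>, <+7, -4>, <+9, -4>, <+11, -4>; their common second difference is <+2, +0> (constant acceleration).
step 8: <36, -33> + <+13, -4> → <49, -37>
step 9: <49, -37> + <+15, -4> → <64, -41>
step 10: <64, -41> + <+17, -4> → <81, -45>

<81, -45>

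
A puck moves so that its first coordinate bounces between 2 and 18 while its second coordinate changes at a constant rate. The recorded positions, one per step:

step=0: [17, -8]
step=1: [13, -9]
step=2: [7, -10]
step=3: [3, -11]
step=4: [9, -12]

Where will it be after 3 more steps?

[9, -15]

The first coordinate reflects between 2 and 18, moving 6 per step.
  step 5: 9 → 15
  step 6: 15 → 15
  step 7: 15 → 9
The second coordinate changes by -1 each step: at step 7 it is -15.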